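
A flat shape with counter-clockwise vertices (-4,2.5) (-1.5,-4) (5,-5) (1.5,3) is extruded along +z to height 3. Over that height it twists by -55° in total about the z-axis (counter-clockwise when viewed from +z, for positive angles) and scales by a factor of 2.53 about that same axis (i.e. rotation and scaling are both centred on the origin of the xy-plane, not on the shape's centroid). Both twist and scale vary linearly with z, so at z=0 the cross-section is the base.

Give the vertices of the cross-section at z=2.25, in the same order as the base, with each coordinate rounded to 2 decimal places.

t = z/height = 2.25/3 = 0.75
s = 1 + (scale-1)·z/height = 1 + (2.53-1)·2.25/3 = 2.147500
θ = twist·z/height = -55°·2.25/3 = -41.2500° = -0.719948 rad
cos θ = 0.751840, sin θ = -0.659346 (intermediates below are computed at full precision and shown rounded to 5 d.p.)
v1: (-4,2.5) → rotate → (-1.35899,4.51698) → ×s → (-2.91844,9.70022) → (-2.92,9.70)
v2: (-1.5,-4) → rotate → (-3.76514,-2.01834) → ×s → (-8.08564,-4.33439) → (-8.09,-4.33)
v3: (5,-5) → rotate → (0.46247,-7.05593) → ×s → (0.99315,-15.15261) → (0.99,-15.15)
v4: (1.5,3) → rotate → (3.10580,1.26650) → ×s → (6.66970,2.71981) → (6.67,2.72)

Cross-section at z=2.25: (-2.92,9.70) (-8.09,-4.33) (0.99,-15.15) (6.67,2.72)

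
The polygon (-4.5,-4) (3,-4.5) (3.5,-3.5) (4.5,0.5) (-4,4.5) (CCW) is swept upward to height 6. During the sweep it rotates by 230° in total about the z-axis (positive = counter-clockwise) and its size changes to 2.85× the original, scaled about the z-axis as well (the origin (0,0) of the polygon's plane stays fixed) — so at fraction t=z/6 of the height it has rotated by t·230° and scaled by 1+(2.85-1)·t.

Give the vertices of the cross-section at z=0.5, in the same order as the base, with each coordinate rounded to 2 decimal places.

t = z/height = 0.5/6 = 0.0833333
s = 1 + (scale-1)·z/height = 1 + (2.85-1)·0.5/6 = 1.154167
θ = twist·z/height = 230°·0.5/6 = 19.1667° = 0.334521 rad
cos θ = 0.944568, sin θ = 0.328317 (intermediates below are computed at full precision and shown rounded to 5 d.p.)
v1: (-4.5,-4) → rotate → (-2.93729,-5.25570) → ×s → (-3.39012,-6.06595) → (-3.39,-6.07)
v2: (3,-4.5) → rotate → (4.31113,-3.26560) → ×s → (4.97576,-3.76905) → (4.98,-3.77)
v3: (3.5,-3.5) → rotate → (4.45510,-2.15688) → ×s → (5.14192,-2.48939) → (5.14,-2.49)
v4: (4.5,0.5) → rotate → (4.08640,1.94971) → ×s → (4.71638,2.25029) → (4.72,2.25)
v5: (-4,4.5) → rotate → (-5.25570,2.93729) → ×s → (-6.06595,3.39012) → (-6.07,3.39)

Cross-section at z=0.5: (-3.39,-6.07) (4.98,-3.77) (5.14,-2.49) (4.72,2.25) (-6.07,3.39)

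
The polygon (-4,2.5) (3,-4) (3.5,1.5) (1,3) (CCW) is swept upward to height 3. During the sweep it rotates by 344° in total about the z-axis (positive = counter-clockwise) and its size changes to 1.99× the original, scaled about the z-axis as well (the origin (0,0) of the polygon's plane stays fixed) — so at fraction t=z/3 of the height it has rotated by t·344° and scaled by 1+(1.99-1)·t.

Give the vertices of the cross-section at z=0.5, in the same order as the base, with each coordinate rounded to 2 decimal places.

Cross-section at z=0.5: (-4.97,-2.35) (5.81,0.43) (0.73,4.38) (-2.31,2.87)

t = z/height = 0.5/3 = 0.166667
s = 1 + (scale-1)·z/height = 1 + (1.99-1)·0.5/3 = 1.165000
θ = twist·z/height = 344°·0.5/3 = 57.3333° = 1.000655 rad
cos θ = 0.539751, sin θ = 0.841825 (intermediates below are computed at full precision and shown rounded to 5 d.p.)
v1: (-4,2.5) → rotate → (-4.26356,-2.01792) → ×s → (-4.96705,-2.35088) → (-4.97,-2.35)
v2: (3,-4) → rotate → (4.98655,0.36647) → ×s → (5.80933,0.42694) → (5.81,0.43)
v3: (3.5,1.5) → rotate → (0.62639,3.75601) → ×s → (0.72974,4.37576) → (0.73,4.38)
v4: (1,3) → rotate → (-1.98572,2.46108) → ×s → (-2.31337,2.86715) → (-2.31,2.87)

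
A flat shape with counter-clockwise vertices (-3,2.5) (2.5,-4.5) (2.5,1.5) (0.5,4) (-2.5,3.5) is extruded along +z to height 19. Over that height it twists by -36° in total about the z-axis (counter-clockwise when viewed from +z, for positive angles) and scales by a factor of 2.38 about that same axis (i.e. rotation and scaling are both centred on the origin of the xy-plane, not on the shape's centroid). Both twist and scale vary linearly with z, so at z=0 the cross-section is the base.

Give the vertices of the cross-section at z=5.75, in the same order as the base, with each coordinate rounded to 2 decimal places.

t = z/height = 5.75/19 = 0.302632
s = 1 + (scale-1)·z/height = 1 + (2.38-1)·5.75/19 = 1.417632
θ = twist·z/height = -36°·5.75/19 = -10.8947° = -0.190149 rad
cos θ = 0.981976, sin θ = -0.189005 (intermediates below are computed at full precision and shown rounded to 5 d.p.)
v1: (-3,2.5) → rotate → (-2.47342,3.02196) → ×s → (-3.50639,4.28402) → (-3.51,4.28)
v2: (2.5,-4.5) → rotate → (1.60442,-4.89141) → ×s → (2.27447,-6.93421) → (2.27,-6.93)
v3: (2.5,1.5) → rotate → (2.73845,1.00045) → ×s → (3.88211,1.41827) → (3.88,1.42)
v4: (0.5,4) → rotate → (1.24701,3.83340) → ×s → (1.76780,5.43435) → (1.77,5.43)
v5: (-2.5,3.5) → rotate → (-1.79342,3.90943) → ×s → (-2.54241,5.54213) → (-2.54,5.54)

Cross-section at z=5.75: (-3.51,4.28) (2.27,-6.93) (3.88,1.42) (1.77,5.43) (-2.54,5.54)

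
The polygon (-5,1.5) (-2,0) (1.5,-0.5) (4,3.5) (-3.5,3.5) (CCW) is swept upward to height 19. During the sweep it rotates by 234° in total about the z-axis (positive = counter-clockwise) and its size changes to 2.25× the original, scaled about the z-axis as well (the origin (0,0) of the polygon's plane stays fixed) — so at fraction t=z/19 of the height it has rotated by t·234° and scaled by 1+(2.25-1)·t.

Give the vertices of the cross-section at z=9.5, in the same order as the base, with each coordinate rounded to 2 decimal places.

Cross-section at z=9.5: (1.52,-8.35) (1.48,-2.90) (-0.38,2.54) (-8.02,3.21) (-2.49,-7.65)

t = z/height = 9.5/19 = 0.5
s = 1 + (scale-1)·z/height = 1 + (2.25-1)·9.5/19 = 1.625000
θ = twist·z/height = 234°·9.5/19 = 117.0000° = 2.042035 rad
cos θ = -0.453990, sin θ = 0.891007 (intermediates below are computed at full precision and shown rounded to 5 d.p.)
v1: (-5,1.5) → rotate → (0.93344,-5.13602) → ×s → (1.51684,-8.34603) → (1.52,-8.35)
v2: (-2,0) → rotate → (0.90798,-1.78201) → ×s → (1.47547,-2.89577) → (1.48,-2.90)
v3: (1.5,-0.5) → rotate → (-0.23548,1.56351) → ×s → (-0.38266,2.54070) → (-0.38,2.54)
v4: (4,3.5) → rotate → (-4.93448,1.97506) → ×s → (-8.01854,3.20947) → (-8.02,3.21)
v5: (-3.5,3.5) → rotate → (-1.52956,-4.70749) → ×s → (-2.48553,-7.64967) → (-2.49,-7.65)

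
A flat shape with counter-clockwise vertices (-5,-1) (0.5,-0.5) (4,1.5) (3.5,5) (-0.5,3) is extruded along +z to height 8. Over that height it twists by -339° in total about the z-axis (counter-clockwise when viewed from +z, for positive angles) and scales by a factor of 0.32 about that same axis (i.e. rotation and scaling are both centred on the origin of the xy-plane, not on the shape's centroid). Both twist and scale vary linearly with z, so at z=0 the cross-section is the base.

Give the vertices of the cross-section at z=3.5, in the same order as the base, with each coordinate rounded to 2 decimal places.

t = z/height = 3.5/8 = 0.4375
s = 1 + (scale-1)·z/height = 1 + (0.32-1)·3.5/8 = 0.702500
θ = twist·z/height = -339°·3.5/8 = -148.3125° = -2.588541 rad
cos θ = -0.850926, sin θ = -0.525286 (intermediates below are computed at full precision and shown rounded to 5 d.p.)
v1: (-5,-1) → rotate → (3.72934,3.47736) → ×s → (2.61986,2.44284) → (2.62,2.44)
v2: (0.5,-0.5) → rotate → (-0.68811,0.16282) → ×s → (-0.48339,0.11438) → (-0.48,0.11)
v3: (4,1.5) → rotate → (-2.61577,-3.37753) → ×s → (-1.83758,-2.37272) → (-1.84,-2.37)
v4: (3.5,5) → rotate → (-0.35181,-6.09313) → ×s → (-0.24715,-4.28042) → (-0.25,-4.28)
v5: (-0.5,3) → rotate → (2.00132,-2.29013) → ×s → (1.40593,-1.60882) → (1.41,-1.61)

Cross-section at z=3.5: (2.62,2.44) (-0.48,0.11) (-1.84,-2.37) (-0.25,-4.28) (1.41,-1.61)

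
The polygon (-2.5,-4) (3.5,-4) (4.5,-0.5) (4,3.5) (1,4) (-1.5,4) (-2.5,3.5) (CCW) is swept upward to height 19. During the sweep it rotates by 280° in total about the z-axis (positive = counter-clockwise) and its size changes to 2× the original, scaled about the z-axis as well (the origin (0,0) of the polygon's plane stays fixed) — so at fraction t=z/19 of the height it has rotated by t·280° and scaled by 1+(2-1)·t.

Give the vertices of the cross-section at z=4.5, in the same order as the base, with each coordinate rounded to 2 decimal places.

t = z/height = 4.5/19 = 0.236842
s = 1 + (scale-1)·z/height = 1 + (2-1)·4.5/19 = 1.236842
θ = twist·z/height = 280°·4.5/19 = 66.3158° = 1.157429 rad
cos θ = 0.401695, sin θ = 0.915773 (intermediates below are computed at full precision and shown rounded to 5 d.p.)
v1: (-2.5,-4) → rotate → (2.65885,-3.89622) → ×s → (3.28858,-4.81900) → (3.29,-4.82)
v2: (3.5,-4) → rotate → (5.06903,1.59842) → ×s → (6.26959,1.97700) → (6.27,1.98)
v3: (4.5,-0.5) → rotate → (2.26552,3.92013) → ×s → (2.80209,4.84858) → (2.80,4.85)
v4: (4,3.5) → rotate → (-1.59842,5.06903) → ×s → (-1.97700,6.26959) → (-1.98,6.27)
v5: (1,4) → rotate → (-3.26140,2.52256) → ×s → (-4.03383,3.12000) → (-4.03,3.12)
v6: (-1.5,4) → rotate → (-4.26564,0.23312) → ×s → (-5.27592,0.28833) → (-5.28,0.29)
v7: (-2.5,3.5) → rotate → (-4.20945,-0.88350) → ×s → (-5.20642,-1.09275) → (-5.21,-1.09)

Cross-section at z=4.5: (3.29,-4.82) (6.27,1.98) (2.80,4.85) (-1.98,6.27) (-4.03,3.12) (-5.28,0.29) (-5.21,-1.09)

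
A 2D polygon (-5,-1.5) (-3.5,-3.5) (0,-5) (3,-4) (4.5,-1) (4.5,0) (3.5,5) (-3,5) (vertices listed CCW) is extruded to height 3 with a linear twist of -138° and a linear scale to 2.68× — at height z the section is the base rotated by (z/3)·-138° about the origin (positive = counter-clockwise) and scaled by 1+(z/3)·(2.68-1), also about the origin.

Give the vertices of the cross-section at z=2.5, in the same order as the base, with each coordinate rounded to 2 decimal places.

t = z/height = 2.5/3 = 0.833333
s = 1 + (scale-1)·z/height = 1 + (2.68-1)·2.5/3 = 2.400000
θ = twist·z/height = -138°·2.5/3 = -115.0000° = -2.007129 rad
cos θ = -0.422618, sin θ = -0.906308 (intermediates below are computed at full precision and shown rounded to 5 d.p.)
v1: (-5,-1.5) → rotate → (0.75363,5.16547) → ×s → (1.80871,12.39712) → (1.81,12.40)
v2: (-3.5,-3.5) → rotate → (-1.69291,4.65124) → ×s → (-4.06299,11.16298) → (-4.06,11.16)
v3: (0,-5) → rotate → (-4.53154,2.11309) → ×s → (-10.87569,5.07142) → (-10.88,5.07)
v4: (3,-4) → rotate → (-4.89309,-1.02845) → ×s → (-11.74341,-2.46828) → (-11.74,-2.47)
v5: (4.5,-1) → rotate → (-2.80809,-3.65577) → ×s → (-6.73942,-8.77384) → (-6.74,-8.77)
v6: (4.5,0) → rotate → (-1.90178,-4.07839) → ×s → (-4.56428,-9.78812) → (-4.56,-9.79)
v7: (3.5,5) → rotate → (3.05238,-5.28517) → ×s → (7.32570,-12.68440) → (7.33,-12.68)
v8: (-3,5) → rotate → (5.79939,0.60583) → ×s → (13.91854,1.45400) → (13.92,1.45)

Cross-section at z=2.5: (1.81,12.40) (-4.06,11.16) (-10.88,5.07) (-11.74,-2.47) (-6.74,-8.77) (-4.56,-9.79) (7.33,-12.68) (13.92,1.45)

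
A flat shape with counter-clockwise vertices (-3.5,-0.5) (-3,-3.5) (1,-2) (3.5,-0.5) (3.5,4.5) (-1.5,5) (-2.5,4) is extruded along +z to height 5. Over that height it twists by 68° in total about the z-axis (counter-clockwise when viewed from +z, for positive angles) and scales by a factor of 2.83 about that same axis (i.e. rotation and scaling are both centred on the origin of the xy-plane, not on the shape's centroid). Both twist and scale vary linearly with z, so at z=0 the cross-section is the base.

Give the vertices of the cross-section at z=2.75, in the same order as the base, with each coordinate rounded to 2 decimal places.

Cross-section at z=2.75: (-4.97,-5.06) (-0.52,-9.24) (4.03,-1.97) (6.19,3.47) (0.09,11.44) (-8.48,6.14) (-8.86,3.33)

t = z/height = 2.75/5 = 0.55
s = 1 + (scale-1)·z/height = 1 + (2.83-1)·2.75/5 = 2.006500
θ = twist·z/height = 68°·2.75/5 = 37.4000° = 0.652753 rad
cos θ = 0.794415, sin θ = 0.607376 (intermediates below are computed at full precision and shown rounded to 5 d.p.)
v1: (-3.5,-0.5) → rotate → (-2.47676,-2.52302) → ×s → (-4.96963,-5.06245) → (-4.97,-5.06)
v2: (-3,-3.5) → rotate → (-0.25743,-4.60258) → ×s → (-0.51653,-9.23507) → (-0.52,-9.24)
v3: (1,-2) → rotate → (2.00917,-0.98145) → ×s → (4.03139,-1.96929) → (4.03,-1.97)
v4: (3.5,-0.5) → rotate → (3.08414,1.72861) → ×s → (6.18833,3.46845) → (6.19,3.47)
v5: (3.5,4.5) → rotate → (0.04726,5.70068) → ×s → (0.09483,11.43842) → (0.09,11.44)
v6: (-1.5,5) → rotate → (-4.22850,3.06101) → ×s → (-8.48449,6.14192) → (-8.48,6.14)
v7: (-2.5,4) → rotate → (-4.41554,1.65922) → ×s → (-8.85978,3.32922) → (-8.86,3.33)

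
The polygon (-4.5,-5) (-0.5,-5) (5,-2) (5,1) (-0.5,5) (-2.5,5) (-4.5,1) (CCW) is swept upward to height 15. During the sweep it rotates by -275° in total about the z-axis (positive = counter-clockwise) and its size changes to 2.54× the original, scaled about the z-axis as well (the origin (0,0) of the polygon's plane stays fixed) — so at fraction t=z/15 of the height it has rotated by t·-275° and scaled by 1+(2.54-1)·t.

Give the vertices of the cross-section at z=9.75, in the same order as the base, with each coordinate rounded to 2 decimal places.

Cross-section at z=9.75: (8.78,10.20) (0.78,10.02) (-10.09,3.78) (-9.96,-2.22) (1.22,-9.98) (5.22,-9.89) (9.05,-1.80)

t = z/height = 9.75/15 = 0.65
s = 1 + (scale-1)·z/height = 1 + (2.54-1)·9.75/15 = 2.001000
θ = twist·z/height = -275°·9.75/15 = -178.7500° = -3.119776 rad
cos θ = -0.999762, sin θ = -0.021815 (intermediates below are computed at full precision and shown rounded to 5 d.p.)
v1: (-4.5,-5) → rotate → (4.38985,5.09698) → ×s → (8.78410,10.19905) → (8.78,10.20)
v2: (-0.5,-5) → rotate → (0.39081,5.00972) → ×s → (0.78200,10.02444) → (0.78,10.02)
v3: (5,-2) → rotate → (-5.04244,1.89045) → ×s → (-10.08992,3.78279) → (-10.09,3.78)
v4: (5,1) → rotate → (-4.97700,-1.10884) → ×s → (-9.95897,-2.21878) → (-9.96,-2.22)
v5: (-0.5,5) → rotate → (0.60896,-4.98790) → ×s → (1.21852,-9.98079) → (1.22,-9.98)
v6: (-2.5,5) → rotate → (2.60848,-4.94427) → ×s → (5.21957,-9.89349) → (5.22,-9.89)
v7: (-4.5,1) → rotate → (4.52074,-0.90160) → ×s → (9.04601,-1.80409) → (9.05,-1.80)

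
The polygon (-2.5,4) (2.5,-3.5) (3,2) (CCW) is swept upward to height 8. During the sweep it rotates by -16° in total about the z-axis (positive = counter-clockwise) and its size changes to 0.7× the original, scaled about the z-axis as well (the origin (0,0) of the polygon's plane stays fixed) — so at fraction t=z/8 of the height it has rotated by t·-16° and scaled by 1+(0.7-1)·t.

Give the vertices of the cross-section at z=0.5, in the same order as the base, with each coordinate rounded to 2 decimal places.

t = z/height = 0.5/8 = 0.0625
s = 1 + (scale-1)·z/height = 1 + (0.7-1)·0.5/8 = 0.981250
θ = twist·z/height = -16°·0.5/8 = -1.0000° = -0.017453 rad
cos θ = 0.999848, sin θ = -0.017452 (intermediates below are computed at full precision and shown rounded to 5 d.p.)
v1: (-2.5,4) → rotate → (-2.42981,4.04302) → ×s → (-2.38425,3.96722) → (-2.38,3.97)
v2: (2.5,-3.5) → rotate → (2.43854,-3.54310) → ×s → (2.39281,-3.47666) → (2.39,-3.48)
v3: (3,2) → rotate → (3.03445,1.94734) → ×s → (2.97755,1.91083) → (2.98,1.91)

Cross-section at z=0.5: (-2.38,3.97) (2.39,-3.48) (2.98,1.91)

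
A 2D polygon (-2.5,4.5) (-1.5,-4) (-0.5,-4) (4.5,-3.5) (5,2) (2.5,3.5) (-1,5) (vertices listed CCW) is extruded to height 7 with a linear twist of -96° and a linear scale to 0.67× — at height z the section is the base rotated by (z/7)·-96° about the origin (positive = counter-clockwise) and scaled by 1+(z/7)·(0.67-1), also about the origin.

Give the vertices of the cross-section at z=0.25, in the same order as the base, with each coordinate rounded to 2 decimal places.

Cross-section at z=0.25: (-2.20,4.59) (-1.72,-3.86) (-0.73,-3.92) (4.23,-3.72) (5.05,1.68) (2.67,3.30) (-0.69,4.99)

t = z/height = 0.25/7 = 0.0357143
s = 1 + (scale-1)·z/height = 1 + (0.67-1)·0.25/7 = 0.988214
θ = twist·z/height = -96°·0.25/7 = -3.4286° = -0.059840 rad
cos θ = 0.998210, sin θ = -0.059804 (intermediates below are computed at full precision and shown rounded to 5 d.p.)
v1: (-2.5,4.5) → rotate → (-2.22641,4.64146) → ×s → (-2.20017,4.58675) → (-2.20,4.59)
v2: (-1.5,-4) → rotate → (-1.73653,-3.90313) → ×s → (-1.71607,-3.85713) → (-1.72,-3.86)
v3: (-0.5,-4) → rotate → (-0.73832,-3.96294) → ×s → (-0.72962,-3.91623) → (-0.73,-3.92)
v4: (4.5,-3.5) → rotate → (4.28263,-3.76285) → ×s → (4.23216,-3.71851) → (4.23,-3.72)
v5: (5,2) → rotate → (5.11066,1.69740) → ×s → (5.05043,1.67739) → (5.05,1.68)
v6: (2.5,3.5) → rotate → (2.70484,3.34423) → ×s → (2.67296,3.30481) → (2.67,3.30)
v7: (-1,5) → rotate → (-0.69919,5.05085) → ×s → (-0.69095,4.99133) → (-0.69,4.99)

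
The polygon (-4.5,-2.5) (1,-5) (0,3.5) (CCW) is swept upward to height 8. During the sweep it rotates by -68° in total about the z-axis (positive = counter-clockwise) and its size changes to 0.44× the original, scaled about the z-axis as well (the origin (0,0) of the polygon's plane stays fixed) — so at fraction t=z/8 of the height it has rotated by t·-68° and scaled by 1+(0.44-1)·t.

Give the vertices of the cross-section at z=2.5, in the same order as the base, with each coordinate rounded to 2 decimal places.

t = z/height = 2.5/8 = 0.3125
s = 1 + (scale-1)·z/height = 1 + (0.44-1)·2.5/8 = 0.825000
θ = twist·z/height = -68°·2.5/8 = -21.2500° = -0.370882 rad
cos θ = 0.932008, sin θ = -0.362438 (intermediates below are computed at full precision and shown rounded to 5 d.p.)
v1: (-4.5,-2.5) → rotate → (-5.10013,-0.69905) → ×s → (-4.20761,-0.57672) → (-4.21,-0.58)
v2: (1,-5) → rotate → (-0.88018,-5.02248) → ×s → (-0.72615,-4.14354) → (-0.73,-4.14)
v3: (0,3.5) → rotate → (1.26853,3.26203) → ×s → (1.04654,2.69117) → (1.05,2.69)

Cross-section at z=2.5: (-4.21,-0.58) (-0.73,-4.14) (1.05,2.69)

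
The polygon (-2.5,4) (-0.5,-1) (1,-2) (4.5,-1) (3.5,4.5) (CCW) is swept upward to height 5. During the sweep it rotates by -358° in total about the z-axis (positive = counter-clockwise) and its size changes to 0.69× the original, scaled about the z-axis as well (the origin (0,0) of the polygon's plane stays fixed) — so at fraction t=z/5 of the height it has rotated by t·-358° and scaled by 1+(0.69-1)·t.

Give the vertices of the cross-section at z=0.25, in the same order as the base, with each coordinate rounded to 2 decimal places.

t = z/height = 0.25/5 = 0.05
s = 1 + (scale-1)·z/height = 1 + (0.69-1)·0.25/5 = 0.984500
θ = twist·z/height = -358°·0.25/5 = -17.9000° = -0.312414 rad
cos θ = 0.951594, sin θ = -0.307357 (intermediates below are computed at full precision and shown rounded to 5 d.p.)
v1: (-2.5,4) → rotate → (-1.14956,4.57477) → ×s → (-1.13174,4.50386) → (-1.13,4.50)
v2: (-0.5,-1) → rotate → (-0.78315,-0.79792) → ×s → (-0.77101,-0.78555) → (-0.77,-0.79)
v3: (1,-2) → rotate → (0.33688,-2.21055) → ×s → (0.33166,-2.17628) → (0.33,-2.18)
v4: (4.5,-1) → rotate → (3.97482,-2.33470) → ×s → (3.91321,-2.29851) → (3.91,-2.30)
v5: (3.5,4.5) → rotate → (4.71369,3.20643) → ×s → (4.64062,3.15673) → (4.64,3.16)

Cross-section at z=0.25: (-1.13,4.50) (-0.77,-0.79) (0.33,-2.18) (3.91,-2.30) (4.64,3.16)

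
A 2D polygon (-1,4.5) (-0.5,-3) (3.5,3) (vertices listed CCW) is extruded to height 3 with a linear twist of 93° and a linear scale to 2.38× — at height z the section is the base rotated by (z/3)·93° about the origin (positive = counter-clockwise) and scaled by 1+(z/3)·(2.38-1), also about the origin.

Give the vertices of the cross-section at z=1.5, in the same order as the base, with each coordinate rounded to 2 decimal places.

Cross-section at z=1.5: (-6.68,4.01) (3.10,-4.10) (0.39,7.78)

t = z/height = 1.5/3 = 0.5
s = 1 + (scale-1)·z/height = 1 + (2.38-1)·1.5/3 = 1.690000
θ = twist·z/height = 93°·1.5/3 = 46.5000° = 0.811578 rad
cos θ = 0.688355, sin θ = 0.725374 (intermediates below are computed at full precision and shown rounded to 5 d.p.)
v1: (-1,4.5) → rotate → (-3.95254,2.37222) → ×s → (-6.67979,4.00905) → (-6.68,4.01)
v2: (-0.5,-3) → rotate → (1.83195,-2.42775) → ×s → (3.09599,-4.10290) → (3.10,-4.10)
v3: (3.5,3) → rotate → (0.23312,4.60387) → ×s → (0.39397,7.78055) → (0.39,7.78)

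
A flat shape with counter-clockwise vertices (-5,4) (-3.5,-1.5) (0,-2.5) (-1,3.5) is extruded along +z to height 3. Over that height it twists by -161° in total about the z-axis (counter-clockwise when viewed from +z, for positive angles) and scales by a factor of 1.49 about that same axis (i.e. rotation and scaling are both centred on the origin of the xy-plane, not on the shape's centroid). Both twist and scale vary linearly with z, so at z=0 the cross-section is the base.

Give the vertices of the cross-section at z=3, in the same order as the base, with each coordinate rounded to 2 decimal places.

t = z/height = 3/3 = 1
s = 1 + (scale-1)·z/height = 1 + (1.49-1)·3/3 = 1.490000
θ = twist·z/height = -161°·3/3 = -161.0000° = -2.809980 rad
cos θ = -0.945519, sin θ = -0.325568 (intermediates below are computed at full precision and shown rounded to 5 d.p.)
v1: (-5,4) → rotate → (6.02987,-2.15423) → ×s → (8.98450,-3.20981) → (8.98,-3.21)
v2: (-3.5,-1.5) → rotate → (2.82096,2.55777) → ×s → (4.20323,3.81107) → (4.20,3.81)
v3: (0,-2.5) → rotate → (-0.81392,2.36380) → ×s → (-1.21274,3.52206) → (-1.21,3.52)
v4: (-1,3.5) → rotate → (2.08501,-2.98375) → ×s → (3.10666,-4.44578) → (3.11,-4.45)

Cross-section at z=3: (8.98,-3.21) (4.20,3.81) (-1.21,3.52) (3.11,-4.45)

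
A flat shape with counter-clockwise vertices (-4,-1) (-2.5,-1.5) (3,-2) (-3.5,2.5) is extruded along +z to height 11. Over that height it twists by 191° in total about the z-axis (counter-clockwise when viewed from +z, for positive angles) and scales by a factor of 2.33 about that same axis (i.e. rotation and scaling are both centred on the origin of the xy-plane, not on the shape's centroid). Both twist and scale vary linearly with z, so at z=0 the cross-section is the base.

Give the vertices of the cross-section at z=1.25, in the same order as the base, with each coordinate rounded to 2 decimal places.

Cross-section at z=1.25: (-3.85,-2.77) (-2.04,-2.67) (4.06,-0.86) (-4.81,1.18)

t = z/height = 1.25/11 = 0.113636
s = 1 + (scale-1)·z/height = 1 + (2.33-1)·1.25/11 = 1.151136
θ = twist·z/height = 191°·1.25/11 = 21.7045° = 0.378816 rad
cos θ = 0.929103, sin θ = 0.369820 (intermediates below are computed at full precision and shown rounded to 5 d.p.)
v1: (-4,-1) → rotate → (-3.34659,-2.40839) → ×s → (-3.85238,-2.77238) → (-3.85,-2.77)
v2: (-2.5,-1.5) → rotate → (-1.76803,-2.31821) → ×s → (-2.03524,-2.66857) → (-2.04,-2.67)
v3: (3,-2) → rotate → (3.52695,-0.74875) → ×s → (4.06000,-0.86191) → (4.06,-0.86)
v4: (-3.5,2.5) → rotate → (-4.17641,1.02839) → ×s → (-4.80762,1.18381) → (-4.81,1.18)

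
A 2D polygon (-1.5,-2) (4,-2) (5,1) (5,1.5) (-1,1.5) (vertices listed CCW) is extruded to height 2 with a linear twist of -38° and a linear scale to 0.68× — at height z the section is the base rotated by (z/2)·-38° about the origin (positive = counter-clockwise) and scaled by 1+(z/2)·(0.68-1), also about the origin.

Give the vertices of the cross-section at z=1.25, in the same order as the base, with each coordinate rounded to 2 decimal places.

Cross-section at z=1.25: (-1.74,-0.98) (2.28,-2.75) (3.98,-0.88) (4.14,-0.51) (-0.25,1.42)

t = z/height = 1.25/2 = 0.625
s = 1 + (scale-1)·z/height = 1 + (0.68-1)·1.25/2 = 0.800000
θ = twist·z/height = -38°·1.25/2 = -23.7500° = -0.414516 rad
cos θ = 0.915311, sin θ = -0.402747 (intermediates below are computed at full precision and shown rounded to 5 d.p.)
v1: (-1.5,-2) → rotate → (-2.17846,-1.22650) → ×s → (-1.74277,-0.98120) → (-1.74,-0.98)
v2: (4,-2) → rotate → (2.85575,-3.44161) → ×s → (2.28460,-2.75329) → (2.28,-2.75)
v3: (5,1) → rotate → (4.97930,-1.09842) → ×s → (3.98344,-0.87874) → (3.98,-0.88)
v4: (5,1.5) → rotate → (5.18068,-0.64077) → ×s → (4.14454,-0.51261) → (4.14,-0.51)
v5: (-1,1.5) → rotate → (-0.31119,1.77571) → ×s → (-0.24895,1.42057) → (-0.25,1.42)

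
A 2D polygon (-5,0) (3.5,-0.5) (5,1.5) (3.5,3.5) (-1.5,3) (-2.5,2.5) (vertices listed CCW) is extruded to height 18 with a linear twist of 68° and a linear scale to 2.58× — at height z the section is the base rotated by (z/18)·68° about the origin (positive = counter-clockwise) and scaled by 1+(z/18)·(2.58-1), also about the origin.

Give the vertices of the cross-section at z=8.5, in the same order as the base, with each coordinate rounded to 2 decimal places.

t = z/height = 8.5/18 = 0.472222
s = 1 + (scale-1)·z/height = 1 + (2.58-1)·8.5/18 = 1.746111
θ = twist·z/height = 68°·8.5/18 = 32.1111° = 0.560445 rad
cos θ = 0.847019, sin θ = 0.531563 (intermediates below are computed at full precision and shown rounded to 5 d.p.)
v1: (-5,0) → rotate → (-4.23509,-2.65781) → ×s → (-7.39495,-4.64084) → (-7.39,-4.64)
v2: (3.5,-0.5) → rotate → (3.23035,1.43696) → ×s → (5.64055,2.50909) → (5.64,2.51)
v3: (5,1.5) → rotate → (3.43775,3.92834) → ×s → (6.00269,6.85932) → (6.00,6.86)
v4: (3.5,3.5) → rotate → (1.10410,4.82504) → ×s → (1.92787,8.42505) → (1.93,8.43)
v5: (-1.5,3) → rotate → (-2.86522,1.74371) → ×s → (-5.00299,3.04472) → (-5.00,3.04)
v6: (-2.5,2.5) → rotate → (-3.44645,0.78864) → ×s → (-6.01789,1.37705) → (-6.02,1.38)

Cross-section at z=8.5: (-7.39,-4.64) (5.64,2.51) (6.00,6.86) (1.93,8.43) (-5.00,3.04) (-6.02,1.38)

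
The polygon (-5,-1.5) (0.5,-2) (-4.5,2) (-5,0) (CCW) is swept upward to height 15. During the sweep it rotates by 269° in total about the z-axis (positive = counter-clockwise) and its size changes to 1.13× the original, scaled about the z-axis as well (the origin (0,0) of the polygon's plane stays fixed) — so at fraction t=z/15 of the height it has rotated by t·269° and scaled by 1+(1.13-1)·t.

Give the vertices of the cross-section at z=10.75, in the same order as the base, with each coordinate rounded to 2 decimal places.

Cross-section at z=10.75: (4.97,2.81) (-1.02,2.01) (5.28,-1.04) (5.33,1.21)

t = z/height = 10.75/15 = 0.716667
s = 1 + (scale-1)·z/height = 1 + (1.13-1)·10.75/15 = 1.093167
θ = twist·z/height = 269°·10.75/15 = 192.7833° = 3.364704 rad
cos θ = -0.975214, sin θ = -0.221265 (intermediates below are computed at full precision and shown rounded to 5 d.p.)
v1: (-5,-1.5) → rotate → (4.54417,2.56914) → ×s → (4.96754,2.80850) → (4.97,2.81)
v2: (0.5,-2) → rotate → (-0.93014,1.83980) → ×s → (-1.01679,2.01120) → (-1.02,2.01)
v3: (-4.5,2) → rotate → (4.83099,-0.95474) → ×s → (5.28108,-1.04369) → (5.28,-1.04)
v4: (-5,0) → rotate → (4.87607,1.10632) → ×s → (5.33036,1.20940) → (5.33,1.21)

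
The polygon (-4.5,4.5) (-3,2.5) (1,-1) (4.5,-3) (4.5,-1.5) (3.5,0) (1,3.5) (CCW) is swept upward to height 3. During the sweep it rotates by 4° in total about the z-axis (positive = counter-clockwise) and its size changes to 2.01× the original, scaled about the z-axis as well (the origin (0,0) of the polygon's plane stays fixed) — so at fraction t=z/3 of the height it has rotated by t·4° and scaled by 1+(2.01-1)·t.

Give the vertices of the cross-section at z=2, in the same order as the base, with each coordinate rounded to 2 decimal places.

Cross-section at z=2: (-7.87,7.17) (-5.21,3.95) (1.75,-1.59) (7.76,-4.66) (7.64,-2.16) (5.85,0.27) (1.40,5.93)

t = z/height = 2/3 = 0.666667
s = 1 + (scale-1)·z/height = 1 + (2.01-1)·2/3 = 1.673333
θ = twist·z/height = 4°·2/3 = 2.6667° = 0.046542 rad
cos θ = 0.998917, sin θ = 0.046525 (intermediates below are computed at full precision and shown rounded to 5 d.p.)
v1: (-4.5,4.5) → rotate → (-4.70449,4.28576) → ×s → (-7.87218,7.17151) → (-7.87,7.17)
v2: (-3,2.5) → rotate → (-3.11306,2.35772) → ×s → (-5.20919,3.94525) → (-5.21,3.95)
v3: (1,-1) → rotate → (1.04544,-0.95239) → ×s → (1.74937,-1.59367) → (1.75,-1.59)
v4: (4.5,-3) → rotate → (4.63470,-2.78739) → ×s → (7.75540,-4.66423) → (7.76,-4.66)
v5: (4.5,-1.5) → rotate → (4.56491,-1.28901) → ×s → (7.63862,-2.15695) → (7.64,-2.16)
v6: (3.5,0) → rotate → (3.49621,0.16284) → ×s → (5.85032,0.27248) → (5.85,0.27)
v7: (1,3.5) → rotate → (0.83608,3.54274) → ×s → (1.39904,5.92818) → (1.40,5.93)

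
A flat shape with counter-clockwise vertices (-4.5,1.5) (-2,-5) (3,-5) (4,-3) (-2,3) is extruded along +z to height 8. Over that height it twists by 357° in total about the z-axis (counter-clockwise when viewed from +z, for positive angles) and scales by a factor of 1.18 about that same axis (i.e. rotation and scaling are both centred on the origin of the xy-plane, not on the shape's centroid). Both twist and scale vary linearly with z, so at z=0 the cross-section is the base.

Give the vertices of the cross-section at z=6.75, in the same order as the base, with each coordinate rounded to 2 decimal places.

t = z/height = 6.75/8 = 0.84375
s = 1 + (scale-1)·z/height = 1 + (1.18-1)·6.75/8 = 1.151875
θ = twist·z/height = 357°·6.75/8 = 301.2188° = 5.257259 rad
cos θ = 0.518307, sin θ = -0.855195 (intermediates below are computed at full precision and shown rounded to 5 d.p.)
v1: (-4.5,1.5) → rotate → (-1.04959,4.62584) → ×s → (-1.20900,5.32839) → (-1.21,5.33)
v2: (-2,-5) → rotate → (-5.31259,-0.88115) → ×s → (-6.11944,-1.01497) → (-6.12,-1.01)
v3: (3,-5) → rotate → (-2.72105,-5.15712) → ×s → (-3.13431,-5.94036) → (-3.13,-5.94)
v4: (4,-3) → rotate → (-0.49236,-4.97570) → ×s → (-0.56713,-5.73138) → (-0.57,-5.73)
v5: (-2,3) → rotate → (1.52897,3.26531) → ×s → (1.76118,3.76123) → (1.76,3.76)

Cross-section at z=6.75: (-1.21,5.33) (-6.12,-1.01) (-3.13,-5.94) (-0.57,-5.73) (1.76,3.76)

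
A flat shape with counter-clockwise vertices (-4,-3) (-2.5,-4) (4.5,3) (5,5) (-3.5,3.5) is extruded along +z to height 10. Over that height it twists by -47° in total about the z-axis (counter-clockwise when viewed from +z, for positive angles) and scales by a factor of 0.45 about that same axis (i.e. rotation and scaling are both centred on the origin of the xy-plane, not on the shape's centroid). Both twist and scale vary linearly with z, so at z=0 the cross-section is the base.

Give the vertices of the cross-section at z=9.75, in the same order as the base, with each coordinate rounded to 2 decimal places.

t = z/height = 9.75/10 = 0.975
s = 1 + (scale-1)·z/height = 1 + (0.45-1)·9.75/10 = 0.463750
θ = twist·z/height = -47°·9.75/10 = -45.8250° = -0.799797 rad
cos θ = 0.696852, sin θ = -0.717215 (intermediates below are computed at full precision and shown rounded to 5 d.p.)
v1: (-4,-3) → rotate → (-4.93905,0.77830) → ×s → (-2.29049,0.36094) → (-2.29,0.36)
v2: (-2.5,-4) → rotate → (-4.61099,-0.99437) → ×s → (-2.13835,-0.46114) → (-2.14,-0.46)
v3: (4.5,3) → rotate → (5.28748,-1.13691) → ×s → (2.45207,-0.52724) → (2.45,-0.53)
v4: (5,5) → rotate → (7.07033,-0.10181) → ×s → (3.27887,-0.04722) → (3.28,-0.05)
v5: (-3.5,3.5) → rotate → (0.07127,4.94923) → ×s → (0.03305,2.29521) → (0.03,2.30)

Cross-section at z=9.75: (-2.29,0.36) (-2.14,-0.46) (2.45,-0.53) (3.28,-0.05) (0.03,2.30)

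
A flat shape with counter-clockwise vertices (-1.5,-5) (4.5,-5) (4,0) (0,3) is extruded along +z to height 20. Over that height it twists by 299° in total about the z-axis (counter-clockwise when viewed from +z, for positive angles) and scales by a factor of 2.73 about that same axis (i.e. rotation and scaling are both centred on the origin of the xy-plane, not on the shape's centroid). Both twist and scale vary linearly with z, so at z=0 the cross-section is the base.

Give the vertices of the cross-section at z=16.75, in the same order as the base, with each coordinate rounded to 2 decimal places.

t = z/height = 16.75/20 = 0.8375
s = 1 + (scale-1)·z/height = 1 + (2.73-1)·16.75/20 = 2.448875
θ = twist·z/height = 299°·16.75/20 = 250.4125° = 4.370523 rad
cos θ = -0.335246, sin θ = -0.942131 (intermediates below are computed at full precision and shown rounded to 5 d.p.)
v1: (-1.5,-5) → rotate → (-4.20778,3.08943) → ×s → (-10.30434,7.56562) → (-10.30,7.57)
v2: (4.5,-5) → rotate → (-6.21926,-2.56336) → ×s → (-15.23019,-6.27734) → (-15.23,-6.28)
v3: (4,0) → rotate → (-1.34098,-3.76852) → ×s → (-3.28390,-9.22864) → (-3.28,-9.23)
v4: (0,3) → rotate → (2.82639,-1.00574) → ×s → (6.92148,-2.46293) → (6.92,-2.46)

Cross-section at z=16.75: (-10.30,7.57) (-15.23,-6.28) (-3.28,-9.23) (6.92,-2.46)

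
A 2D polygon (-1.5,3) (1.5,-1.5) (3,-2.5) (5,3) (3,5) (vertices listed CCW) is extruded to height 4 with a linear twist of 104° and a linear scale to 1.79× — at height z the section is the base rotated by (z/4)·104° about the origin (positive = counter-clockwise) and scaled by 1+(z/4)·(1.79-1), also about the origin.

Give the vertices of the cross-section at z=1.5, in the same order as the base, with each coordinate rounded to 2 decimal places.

Cross-section at z=1.5: (-3.96,1.80) (2.73,-0.29) (5.06,-0.07) (2.59,7.10) (-1.06,7.48)

t = z/height = 1.5/4 = 0.375
s = 1 + (scale-1)·z/height = 1 + (1.79-1)·1.5/4 = 1.296250
θ = twist·z/height = 104°·1.5/4 = 39.0000° = 0.680678 rad
cos θ = 0.777146, sin θ = 0.629320 (intermediates below are computed at full precision and shown rounded to 5 d.p.)
v1: (-1.5,3) → rotate → (-3.05368,1.38746) → ×s → (-3.95833,1.79849) → (-3.96,1.80)
v2: (1.5,-1.5) → rotate → (2.10970,-0.22174) → ×s → (2.73470,-0.28743) → (2.73,-0.29)
v3: (3,-2.5) → rotate → (3.90474,-0.05490) → ×s → (5.06152,-0.07117) → (5.06,-0.07)
v4: (5,3) → rotate → (1.99777,5.47804) → ×s → (2.58961,7.10091) → (2.59,7.10)
v5: (3,5) → rotate → (-0.81516,5.77369) → ×s → (-1.05666,7.48415) → (-1.06,7.48)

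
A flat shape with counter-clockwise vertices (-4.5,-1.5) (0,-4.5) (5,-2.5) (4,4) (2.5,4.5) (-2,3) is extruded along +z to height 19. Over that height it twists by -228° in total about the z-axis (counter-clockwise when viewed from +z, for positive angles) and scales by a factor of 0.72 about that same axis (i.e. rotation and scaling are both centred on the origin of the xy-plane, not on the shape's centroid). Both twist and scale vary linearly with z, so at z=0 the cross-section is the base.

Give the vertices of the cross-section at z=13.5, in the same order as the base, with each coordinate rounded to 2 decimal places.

Cross-section at z=13.5: (3.06,2.26) (-1.11,3.43) (-4.43,0.67) (-2.06,-4.04) (-0.79,-4.05) (2.27,-1.79)

t = z/height = 13.5/19 = 0.710526
s = 1 + (scale-1)·z/height = 1 + (0.72-1)·13.5/19 = 0.801053
θ = twist·z/height = -228°·13.5/19 = -162.0000° = -2.827433 rad
cos θ = -0.951057, sin θ = -0.309017 (intermediates below are computed at full precision and shown rounded to 5 d.p.)
v1: (-4.5,-1.5) → rotate → (3.81623,2.81716) → ×s → (3.05700,2.25669) → (3.06,2.26)
v2: (0,-4.5) → rotate → (-1.39058,4.27975) → ×s → (-1.11392,3.42831) → (-1.11,3.43)
v3: (5,-2.5) → rotate → (-5.52783,0.83256) → ×s → (-4.42808,0.66692) → (-4.43,0.67)
v4: (4,4) → rotate → (-2.56816,-5.04029) → ×s → (-2.05723,-4.03754) → (-2.06,-4.04)
v5: (2.5,4.5) → rotate → (-0.98706,-5.05230) → ×s → (-0.79069,-4.04716) → (-0.79,-4.05)
v6: (-2,3) → rotate → (2.82916,-2.23514) → ×s → (2.26631,-1.79046) → (2.27,-1.79)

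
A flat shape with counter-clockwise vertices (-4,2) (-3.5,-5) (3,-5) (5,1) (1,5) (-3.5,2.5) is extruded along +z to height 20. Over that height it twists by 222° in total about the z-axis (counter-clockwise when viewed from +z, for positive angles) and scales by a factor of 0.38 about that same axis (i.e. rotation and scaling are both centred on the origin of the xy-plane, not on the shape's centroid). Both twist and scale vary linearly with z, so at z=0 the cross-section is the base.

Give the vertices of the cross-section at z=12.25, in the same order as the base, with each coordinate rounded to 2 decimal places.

t = z/height = 12.25/20 = 0.6125
s = 1 + (scale-1)·z/height = 1 + (0.38-1)·12.25/20 = 0.620250
θ = twist·z/height = 222°·12.25/20 = 135.9750° = 2.373211 rad
cos θ = -0.719037, sin θ = 0.694972 (intermediates below are computed at full precision and shown rounded to 5 d.p.)
v1: (-4,2) → rotate → (1.48620,-4.21796) → ×s → (0.92182,-2.61619) → (0.92,-2.62)
v2: (-3.5,-5) → rotate → (5.99149,1.16278) → ×s → (3.71622,0.72121) → (3.72,0.72)
v3: (3,-5) → rotate → (1.31775,5.68010) → ×s → (0.81734,3.52308) → (0.82,3.52)
v4: (5,1) → rotate → (-4.29016,2.75582) → ×s → (-2.66097,1.70930) → (-2.66,1.71)
v5: (1,5) → rotate → (-4.19390,-2.90021) → ×s → (-2.60126,-1.79886) → (-2.60,-1.80)
v6: (-3.5,2.5) → rotate → (0.77920,-4.22999) → ×s → (0.48330,-2.62365) → (0.48,-2.62)

Cross-section at z=12.25: (0.92,-2.62) (3.72,0.72) (0.82,3.52) (-2.66,1.71) (-2.60,-1.80) (0.48,-2.62)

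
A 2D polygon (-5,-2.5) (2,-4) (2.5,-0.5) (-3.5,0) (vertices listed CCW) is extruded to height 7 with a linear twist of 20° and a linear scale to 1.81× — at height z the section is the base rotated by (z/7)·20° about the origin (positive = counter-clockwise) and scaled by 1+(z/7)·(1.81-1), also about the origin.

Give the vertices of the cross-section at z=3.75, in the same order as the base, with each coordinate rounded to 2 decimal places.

Cross-section at z=3.75: (-6.38,-4.86) (3.88,-5.10) (3.66,-0.04) (-4.93,-0.93)

t = z/height = 3.75/7 = 0.535714
s = 1 + (scale-1)·z/height = 1 + (1.81-1)·3.75/7 = 1.433929
θ = twist·z/height = 20°·3.75/7 = 10.7143° = 0.187000 rad
cos θ = 0.982566, sin θ = 0.185912 (intermediates below are computed at full precision and shown rounded to 5 d.p.)
v1: (-5,-2.5) → rotate → (-4.44805,-3.38597) → ×s → (-6.37819,-4.85525) → (-6.38,-4.86)
v2: (2,-4) → rotate → (2.70878,-3.55844) → ×s → (3.88420,-5.10255) → (3.88,-5.10)
v3: (2.5,-0.5) → rotate → (2.54937,-0.02650) → ×s → (3.65562,-0.03801) → (3.66,-0.04)
v4: (-3.5,0) → rotate → (-3.43898,-0.65069) → ×s → (-4.93126,-0.93304) → (-4.93,-0.93)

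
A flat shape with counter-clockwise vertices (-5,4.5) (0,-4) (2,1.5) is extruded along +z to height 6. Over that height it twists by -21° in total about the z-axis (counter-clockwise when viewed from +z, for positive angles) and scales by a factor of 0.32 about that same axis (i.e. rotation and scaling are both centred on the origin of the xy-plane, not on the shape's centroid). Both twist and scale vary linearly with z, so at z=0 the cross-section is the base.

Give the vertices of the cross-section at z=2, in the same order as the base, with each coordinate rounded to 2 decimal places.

Cross-section at z=2: (-3.41,3.93) (-0.38,-3.07) (1.68,0.96)

t = z/height = 2/6 = 0.333333
s = 1 + (scale-1)·z/height = 1 + (0.32-1)·2/6 = 0.773333
θ = twist·z/height = -21°·2/6 = -7.0000° = -0.122173 rad
cos θ = 0.992546, sin θ = -0.121869 (intermediates below are computed at full precision and shown rounded to 5 d.p.)
v1: (-5,4.5) → rotate → (-4.41432,5.07580) → ×s → (-3.41374,3.92529) → (-3.41,3.93)
v2: (0,-4) → rotate → (-0.48748,-3.97018) → ×s → (-0.37698,-3.07028) → (-0.38,-3.07)
v3: (2,1.5) → rotate → (2.16790,1.24508) → ×s → (1.67651,0.96286) → (1.68,0.96)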